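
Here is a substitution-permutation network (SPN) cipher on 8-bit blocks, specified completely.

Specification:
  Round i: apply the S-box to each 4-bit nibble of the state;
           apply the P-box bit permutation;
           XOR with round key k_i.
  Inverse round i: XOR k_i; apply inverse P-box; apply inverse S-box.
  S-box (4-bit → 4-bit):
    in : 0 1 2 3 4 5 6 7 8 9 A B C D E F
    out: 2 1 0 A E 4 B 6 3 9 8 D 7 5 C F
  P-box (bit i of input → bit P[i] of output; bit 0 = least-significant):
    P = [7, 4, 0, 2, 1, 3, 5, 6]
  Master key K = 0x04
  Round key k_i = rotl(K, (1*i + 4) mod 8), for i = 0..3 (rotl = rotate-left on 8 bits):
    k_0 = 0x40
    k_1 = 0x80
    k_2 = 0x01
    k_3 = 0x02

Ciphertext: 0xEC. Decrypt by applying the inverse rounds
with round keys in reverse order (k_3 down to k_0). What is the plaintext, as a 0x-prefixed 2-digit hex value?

s_0 = ciphertext = 0xEC
s_1 = InvRound(s_0, k_3) = 0xF9
s_2 = InvRound(s_1, k_2) = 0x48
s_3 = InvRound(s_2, k_1) = 0x31
s_4 = InvRound(s_3, k_0) = 0xE7

0xE7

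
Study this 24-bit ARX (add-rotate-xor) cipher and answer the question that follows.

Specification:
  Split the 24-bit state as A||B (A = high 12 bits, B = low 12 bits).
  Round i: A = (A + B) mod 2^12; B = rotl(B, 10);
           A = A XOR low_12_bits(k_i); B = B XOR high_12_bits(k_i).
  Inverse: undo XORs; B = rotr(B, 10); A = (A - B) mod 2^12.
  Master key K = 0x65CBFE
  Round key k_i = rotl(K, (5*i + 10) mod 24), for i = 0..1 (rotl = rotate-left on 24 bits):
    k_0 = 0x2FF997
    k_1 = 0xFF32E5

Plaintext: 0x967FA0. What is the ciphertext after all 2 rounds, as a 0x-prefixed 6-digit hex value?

0x3423B6

s_0 = plaintext = 0x967FA0
s_1 = Round(s_0, k_0) = 0x090117
s_2 = Round(s_1, k_1) = 0x3423B6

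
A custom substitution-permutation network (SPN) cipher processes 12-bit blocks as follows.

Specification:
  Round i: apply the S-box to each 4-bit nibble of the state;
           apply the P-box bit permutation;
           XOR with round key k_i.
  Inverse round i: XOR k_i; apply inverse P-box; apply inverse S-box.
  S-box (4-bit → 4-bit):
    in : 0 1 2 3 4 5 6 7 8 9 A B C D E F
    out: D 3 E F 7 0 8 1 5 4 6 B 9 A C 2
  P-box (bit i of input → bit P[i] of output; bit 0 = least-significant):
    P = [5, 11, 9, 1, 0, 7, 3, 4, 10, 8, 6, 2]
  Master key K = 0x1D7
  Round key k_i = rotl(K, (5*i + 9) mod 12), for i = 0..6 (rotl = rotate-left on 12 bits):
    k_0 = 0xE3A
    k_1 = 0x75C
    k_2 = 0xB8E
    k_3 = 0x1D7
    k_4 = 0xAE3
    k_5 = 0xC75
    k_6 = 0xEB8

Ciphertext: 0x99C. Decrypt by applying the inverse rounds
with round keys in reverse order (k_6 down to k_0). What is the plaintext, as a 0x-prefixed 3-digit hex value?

s_0 = ciphertext = 0x99C
s_1 = InvRound(s_0, k_6) = 0xB58
s_2 = InvRound(s_1, k_5) = 0xB88
s_3 = InvRound(s_2, k_4) = 0xA8C
s_4 = InvRound(s_3, k_3) = 0xA02
s_5 = InvRound(s_4, k_2) = 0xDA5
s_6 = InvRound(s_5, k_1) = 0x934
s_7 = InvRound(s_6, k_0) = 0xB9E

0xB9E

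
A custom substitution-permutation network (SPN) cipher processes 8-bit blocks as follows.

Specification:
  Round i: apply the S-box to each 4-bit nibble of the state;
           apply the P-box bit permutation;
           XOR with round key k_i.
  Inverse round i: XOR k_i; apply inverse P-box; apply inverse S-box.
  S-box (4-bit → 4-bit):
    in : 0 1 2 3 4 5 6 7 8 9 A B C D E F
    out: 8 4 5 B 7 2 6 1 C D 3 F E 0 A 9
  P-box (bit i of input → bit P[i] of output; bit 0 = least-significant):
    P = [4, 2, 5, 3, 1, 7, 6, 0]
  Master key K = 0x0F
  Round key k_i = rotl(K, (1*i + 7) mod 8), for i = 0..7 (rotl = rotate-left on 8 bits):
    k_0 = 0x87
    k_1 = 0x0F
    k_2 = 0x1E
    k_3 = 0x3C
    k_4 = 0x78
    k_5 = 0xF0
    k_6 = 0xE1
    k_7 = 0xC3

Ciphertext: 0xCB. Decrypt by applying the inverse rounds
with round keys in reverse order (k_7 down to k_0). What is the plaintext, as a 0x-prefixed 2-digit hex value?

0x8A

s_0 = ciphertext = 0xCB
s_1 = InvRound(s_0, k_7) = 0xD0
s_2 = InvRound(s_1, k_6) = 0x02
s_3 = InvRound(s_2, k_5) = 0x42
s_4 = InvRound(s_3, k_4) = 0x79
s_5 = InvRound(s_4, k_3) = 0x85
s_6 = InvRound(s_5, k_2) = 0x3F
s_7 = InvRound(s_6, k_1) = 0xD2
s_8 = InvRound(s_7, k_0) = 0x8A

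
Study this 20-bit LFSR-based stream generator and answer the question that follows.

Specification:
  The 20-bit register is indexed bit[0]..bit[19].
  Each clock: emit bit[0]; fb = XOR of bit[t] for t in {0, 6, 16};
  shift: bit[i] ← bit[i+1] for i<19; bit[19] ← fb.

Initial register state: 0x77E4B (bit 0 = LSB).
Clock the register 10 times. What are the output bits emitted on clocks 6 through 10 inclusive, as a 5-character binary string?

reg_0 = 0x77E4B
clock 1: out=1, reg = 0xBBF25
clock 2: out=1, reg = 0x5DF92
clock 3: out=0, reg = 0xAEFC9
clock 4: out=1, reg = 0x577E4
clock 5: out=0, reg = 0x2BBF2
clock 6: out=0, reg = 0x95DF9
clock 7: out=1, reg = 0xCAEFC
clock 8: out=0, reg = 0xE577E
clock 9: out=0, reg = 0xF2BBF
clock 10: out=1, reg = 0x795DF

01001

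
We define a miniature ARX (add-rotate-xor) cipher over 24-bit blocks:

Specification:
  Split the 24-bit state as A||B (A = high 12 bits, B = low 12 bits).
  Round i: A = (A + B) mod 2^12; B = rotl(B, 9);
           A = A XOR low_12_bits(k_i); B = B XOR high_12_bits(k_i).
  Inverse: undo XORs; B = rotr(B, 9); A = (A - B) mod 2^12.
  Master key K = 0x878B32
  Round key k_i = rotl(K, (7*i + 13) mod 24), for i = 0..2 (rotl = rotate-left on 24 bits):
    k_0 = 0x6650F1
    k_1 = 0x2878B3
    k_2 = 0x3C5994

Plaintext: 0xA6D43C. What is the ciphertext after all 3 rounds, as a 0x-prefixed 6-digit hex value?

0x57052E

s_0 = plaintext = 0xA6D43C
s_1 = Round(s_0, k_0) = 0xE58EE2
s_2 = Round(s_1, k_1) = 0x58975B
s_3 = Round(s_2, k_2) = 0x57052E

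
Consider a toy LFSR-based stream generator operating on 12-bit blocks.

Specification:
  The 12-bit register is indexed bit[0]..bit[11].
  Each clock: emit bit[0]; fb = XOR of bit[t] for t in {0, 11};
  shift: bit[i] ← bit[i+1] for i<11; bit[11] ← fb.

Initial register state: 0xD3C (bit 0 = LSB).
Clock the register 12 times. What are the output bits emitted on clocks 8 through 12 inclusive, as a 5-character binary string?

01011

reg_0 = 0xD3C
clock 1: out=0, reg = 0xE9E
clock 2: out=0, reg = 0xF4F
clock 3: out=1, reg = 0x7A7
clock 4: out=1, reg = 0xBD3
clock 5: out=1, reg = 0x5E9
clock 6: out=1, reg = 0xAF4
clock 7: out=0, reg = 0xD7A
clock 8: out=0, reg = 0xEBD
clock 9: out=1, reg = 0x75E
clock 10: out=0, reg = 0x3AF
clock 11: out=1, reg = 0x9D7
clock 12: out=1, reg = 0x4EB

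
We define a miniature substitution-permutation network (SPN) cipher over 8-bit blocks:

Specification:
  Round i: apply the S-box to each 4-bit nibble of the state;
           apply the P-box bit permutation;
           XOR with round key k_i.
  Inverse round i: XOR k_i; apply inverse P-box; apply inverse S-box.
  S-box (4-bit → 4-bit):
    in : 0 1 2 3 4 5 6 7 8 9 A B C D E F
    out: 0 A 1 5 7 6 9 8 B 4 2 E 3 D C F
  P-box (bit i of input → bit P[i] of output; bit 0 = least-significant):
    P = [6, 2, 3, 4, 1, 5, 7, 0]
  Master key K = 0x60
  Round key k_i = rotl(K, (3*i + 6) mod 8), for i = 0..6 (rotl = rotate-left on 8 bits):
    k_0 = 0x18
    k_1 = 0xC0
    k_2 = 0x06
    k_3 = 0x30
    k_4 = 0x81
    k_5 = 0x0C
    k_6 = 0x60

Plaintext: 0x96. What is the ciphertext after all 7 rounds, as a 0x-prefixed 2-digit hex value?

s_0 = plaintext = 0x96
s_1 = Round(s_0, k_0) = 0xC8
s_2 = Round(s_1, k_1) = 0xB6
s_3 = Round(s_2, k_2) = 0xF7
s_4 = Round(s_3, k_3) = 0x83
s_5 = Round(s_4, k_4) = 0xEA
s_6 = Round(s_5, k_5) = 0x89
s_7 = Round(s_6, k_6) = 0x4B

0x4B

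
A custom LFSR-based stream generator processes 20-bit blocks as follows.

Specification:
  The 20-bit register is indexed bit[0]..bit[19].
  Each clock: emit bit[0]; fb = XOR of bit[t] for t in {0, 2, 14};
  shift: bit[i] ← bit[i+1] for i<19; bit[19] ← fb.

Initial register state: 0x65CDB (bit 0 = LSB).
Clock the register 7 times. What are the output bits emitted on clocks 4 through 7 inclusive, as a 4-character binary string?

1101

reg_0 = 0x65CDB
clock 1: out=1, reg = 0x32E6D
clock 2: out=1, reg = 0x19736
clock 3: out=0, reg = 0x8CB9B
clock 4: out=1, reg = 0x465CD
clock 5: out=1, reg = 0xA32E6
clock 6: out=0, reg = 0xD1973
clock 7: out=1, reg = 0xE8CB9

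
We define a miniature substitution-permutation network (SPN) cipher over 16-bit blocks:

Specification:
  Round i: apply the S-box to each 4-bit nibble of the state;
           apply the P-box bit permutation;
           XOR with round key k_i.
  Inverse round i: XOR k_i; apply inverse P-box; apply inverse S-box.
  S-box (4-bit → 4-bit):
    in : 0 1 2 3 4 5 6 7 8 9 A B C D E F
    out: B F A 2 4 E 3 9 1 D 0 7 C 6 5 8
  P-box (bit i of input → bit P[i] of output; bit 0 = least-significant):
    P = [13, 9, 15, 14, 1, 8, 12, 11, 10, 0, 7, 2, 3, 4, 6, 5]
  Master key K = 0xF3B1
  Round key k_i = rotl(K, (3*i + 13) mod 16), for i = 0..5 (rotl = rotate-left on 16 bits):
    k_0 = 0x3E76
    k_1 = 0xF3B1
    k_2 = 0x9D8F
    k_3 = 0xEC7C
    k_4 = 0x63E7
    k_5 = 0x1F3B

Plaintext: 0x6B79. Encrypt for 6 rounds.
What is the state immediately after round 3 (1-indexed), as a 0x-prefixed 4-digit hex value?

s_0 = plaintext = 0x6B79
s_1 = Round(s_0, k_0) = 0xD2ED
s_2 = Round(s_1, k_1) = 0x61E6
s_3 = Round(s_2, k_2) = 0xAB10
s_4 = Round(s_3, k_3) = 0x93FF
s_5 = Round(s_4, k_4) = 0x2B8E
s_6 = Round(s_5, k_5) = 0xBB88

0xAB10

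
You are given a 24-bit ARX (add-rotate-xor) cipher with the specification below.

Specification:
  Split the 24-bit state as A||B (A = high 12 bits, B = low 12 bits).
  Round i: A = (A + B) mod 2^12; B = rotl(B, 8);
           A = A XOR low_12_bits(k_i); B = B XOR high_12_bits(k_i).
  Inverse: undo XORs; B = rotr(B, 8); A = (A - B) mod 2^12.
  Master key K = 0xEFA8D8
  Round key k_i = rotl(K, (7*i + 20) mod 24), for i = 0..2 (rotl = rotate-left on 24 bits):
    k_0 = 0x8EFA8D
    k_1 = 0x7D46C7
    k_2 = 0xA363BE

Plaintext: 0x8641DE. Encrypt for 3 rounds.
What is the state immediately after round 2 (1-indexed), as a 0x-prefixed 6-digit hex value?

s_0 = plaintext = 0x8641DE
s_1 = Round(s_0, k_0) = 0x0CF6F2
s_2 = Round(s_1, k_1) = 0x1065BB
s_3 = Round(s_2, k_2) = 0x57F16D

0x1065BB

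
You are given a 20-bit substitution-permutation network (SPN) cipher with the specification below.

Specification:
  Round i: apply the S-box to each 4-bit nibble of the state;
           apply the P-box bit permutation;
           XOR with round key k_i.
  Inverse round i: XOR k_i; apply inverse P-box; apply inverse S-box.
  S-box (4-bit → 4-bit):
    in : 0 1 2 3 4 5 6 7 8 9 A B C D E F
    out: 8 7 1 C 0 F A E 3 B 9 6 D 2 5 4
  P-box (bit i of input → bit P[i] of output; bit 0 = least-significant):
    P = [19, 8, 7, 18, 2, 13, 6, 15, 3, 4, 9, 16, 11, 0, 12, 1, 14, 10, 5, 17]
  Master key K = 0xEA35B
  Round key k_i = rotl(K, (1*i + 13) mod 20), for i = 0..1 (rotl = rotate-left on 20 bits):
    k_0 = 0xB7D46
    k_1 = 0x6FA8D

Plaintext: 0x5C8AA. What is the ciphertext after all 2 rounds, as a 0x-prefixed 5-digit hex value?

0xC15F7

s_0 = plaintext = 0x5C8AA
s_1 = Round(s_0, k_0) = 0x5A178
s_2 = Round(s_1, k_1) = 0xC15F7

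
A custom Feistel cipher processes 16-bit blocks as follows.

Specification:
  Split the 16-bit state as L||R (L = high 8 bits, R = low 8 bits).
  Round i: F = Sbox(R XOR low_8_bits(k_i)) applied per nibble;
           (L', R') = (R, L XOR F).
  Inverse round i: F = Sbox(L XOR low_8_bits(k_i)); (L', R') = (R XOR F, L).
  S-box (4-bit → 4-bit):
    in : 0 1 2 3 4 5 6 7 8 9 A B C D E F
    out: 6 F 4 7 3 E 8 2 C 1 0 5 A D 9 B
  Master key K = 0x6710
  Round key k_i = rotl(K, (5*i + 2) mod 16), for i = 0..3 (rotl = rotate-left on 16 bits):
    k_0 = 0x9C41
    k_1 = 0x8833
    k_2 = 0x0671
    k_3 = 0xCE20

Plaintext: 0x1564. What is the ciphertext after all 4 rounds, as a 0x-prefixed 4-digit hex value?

s_0 = plaintext = 0x1564
s_1 = Round(s_0, k_0) = 0x645B
s_2 = Round(s_1, k_1) = 0x5BE8
s_3 = Round(s_2, k_2) = 0xE84A
s_4 = Round(s_3, k_3) = 0x4A68

0x4A68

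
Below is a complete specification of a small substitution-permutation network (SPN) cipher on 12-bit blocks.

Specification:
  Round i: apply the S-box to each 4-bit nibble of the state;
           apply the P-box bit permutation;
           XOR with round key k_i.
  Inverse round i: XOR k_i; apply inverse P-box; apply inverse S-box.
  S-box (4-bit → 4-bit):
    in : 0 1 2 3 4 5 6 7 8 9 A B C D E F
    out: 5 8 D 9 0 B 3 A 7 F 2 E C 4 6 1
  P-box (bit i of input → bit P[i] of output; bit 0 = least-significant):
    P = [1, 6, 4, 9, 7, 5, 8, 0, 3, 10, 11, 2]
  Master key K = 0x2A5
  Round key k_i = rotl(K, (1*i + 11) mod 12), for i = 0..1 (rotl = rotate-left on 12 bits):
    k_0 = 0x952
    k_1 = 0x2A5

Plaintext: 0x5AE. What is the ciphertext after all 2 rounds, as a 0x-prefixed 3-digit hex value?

0xB74

s_0 = plaintext = 0x5AE
s_1 = Round(s_0, k_0) = 0xD2E
s_2 = Round(s_1, k_1) = 0xB74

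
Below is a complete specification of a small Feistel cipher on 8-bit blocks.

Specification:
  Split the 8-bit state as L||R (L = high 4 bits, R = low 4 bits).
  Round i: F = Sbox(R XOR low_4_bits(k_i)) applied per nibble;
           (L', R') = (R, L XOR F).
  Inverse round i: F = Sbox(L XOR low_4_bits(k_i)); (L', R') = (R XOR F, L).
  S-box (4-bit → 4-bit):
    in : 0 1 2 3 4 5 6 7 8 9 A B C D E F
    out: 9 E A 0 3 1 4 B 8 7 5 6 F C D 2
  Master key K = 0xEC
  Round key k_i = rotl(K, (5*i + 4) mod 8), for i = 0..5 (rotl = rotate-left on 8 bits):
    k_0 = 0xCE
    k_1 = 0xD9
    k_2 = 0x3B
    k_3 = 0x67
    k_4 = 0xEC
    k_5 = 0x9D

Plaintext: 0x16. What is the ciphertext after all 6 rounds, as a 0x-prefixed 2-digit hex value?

s_0 = plaintext = 0x16
s_1 = Round(s_0, k_0) = 0x69
s_2 = Round(s_1, k_1) = 0x9F
s_3 = Round(s_2, k_2) = 0xFA
s_4 = Round(s_3, k_3) = 0xA3
s_5 = Round(s_4, k_4) = 0x38
s_6 = Round(s_5, k_5) = 0x82

0x82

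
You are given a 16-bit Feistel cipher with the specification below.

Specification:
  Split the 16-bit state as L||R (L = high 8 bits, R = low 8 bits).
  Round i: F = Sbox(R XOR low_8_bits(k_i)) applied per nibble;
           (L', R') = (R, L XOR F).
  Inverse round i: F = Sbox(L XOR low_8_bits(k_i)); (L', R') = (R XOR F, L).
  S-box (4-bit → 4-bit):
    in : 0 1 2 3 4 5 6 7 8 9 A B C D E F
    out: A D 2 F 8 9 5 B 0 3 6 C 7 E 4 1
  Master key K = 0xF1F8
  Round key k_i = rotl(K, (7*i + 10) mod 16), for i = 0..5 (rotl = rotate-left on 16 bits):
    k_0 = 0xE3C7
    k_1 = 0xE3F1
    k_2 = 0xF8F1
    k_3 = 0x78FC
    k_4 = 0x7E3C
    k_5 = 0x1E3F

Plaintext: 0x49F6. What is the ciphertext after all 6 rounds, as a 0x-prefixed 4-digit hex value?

s_0 = plaintext = 0x49F6
s_1 = Round(s_0, k_0) = 0xF6B4
s_2 = Round(s_1, k_1) = 0xB47F
s_3 = Round(s_2, k_2) = 0x7FB0
s_4 = Round(s_3, k_3) = 0xB0F8
s_5 = Round(s_4, k_4) = 0xF8C8
s_6 = Round(s_5, k_5) = 0xC8E3

0xC8E3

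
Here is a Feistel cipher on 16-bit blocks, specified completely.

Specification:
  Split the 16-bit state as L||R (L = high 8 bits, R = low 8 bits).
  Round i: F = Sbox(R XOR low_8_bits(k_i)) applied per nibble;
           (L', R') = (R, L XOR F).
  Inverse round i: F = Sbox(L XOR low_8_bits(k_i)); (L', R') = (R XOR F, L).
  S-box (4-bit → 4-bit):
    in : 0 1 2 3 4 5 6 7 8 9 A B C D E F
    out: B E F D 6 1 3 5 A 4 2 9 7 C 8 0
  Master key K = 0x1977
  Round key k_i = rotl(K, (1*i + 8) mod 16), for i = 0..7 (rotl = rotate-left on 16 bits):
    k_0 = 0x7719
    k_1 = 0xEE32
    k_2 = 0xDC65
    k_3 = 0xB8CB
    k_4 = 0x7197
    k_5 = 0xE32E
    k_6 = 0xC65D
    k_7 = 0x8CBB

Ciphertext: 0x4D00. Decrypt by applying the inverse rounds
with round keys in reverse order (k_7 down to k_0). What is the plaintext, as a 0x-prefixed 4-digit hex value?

0x877E

s_0 = ciphertext = 0x4D00
s_1 = InvRound(s_0, k_7) = 0x034D
s_2 = InvRound(s_1, k_6) = 0x5503
s_3 = InvRound(s_2, k_5) = 0x5A55
s_4 = InvRound(s_3, k_4) = 0x295A
s_5 = InvRound(s_4, k_3) = 0xD529
s_6 = InvRound(s_5, k_2) = 0xB2D5
s_7 = InvRound(s_6, k_1) = 0x7EB2
s_8 = InvRound(s_7, k_0) = 0x877E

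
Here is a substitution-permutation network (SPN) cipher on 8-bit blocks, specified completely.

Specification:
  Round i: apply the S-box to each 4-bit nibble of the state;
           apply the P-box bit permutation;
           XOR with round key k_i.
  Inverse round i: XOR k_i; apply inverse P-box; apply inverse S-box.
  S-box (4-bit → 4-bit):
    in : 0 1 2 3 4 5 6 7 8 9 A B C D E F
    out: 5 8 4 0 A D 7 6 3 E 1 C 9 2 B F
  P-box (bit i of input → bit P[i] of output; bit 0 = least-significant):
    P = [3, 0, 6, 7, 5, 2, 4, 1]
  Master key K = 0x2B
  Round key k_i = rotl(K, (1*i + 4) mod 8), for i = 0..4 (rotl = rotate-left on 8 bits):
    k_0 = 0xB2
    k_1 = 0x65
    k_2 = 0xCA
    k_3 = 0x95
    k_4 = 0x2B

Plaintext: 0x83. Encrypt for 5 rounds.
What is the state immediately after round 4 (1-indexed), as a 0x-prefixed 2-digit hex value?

0xF7

s_0 = plaintext = 0x83
s_1 = Round(s_0, k_0) = 0x96
s_2 = Round(s_1, k_1) = 0x3A
s_3 = Round(s_2, k_2) = 0xC2
s_4 = Round(s_3, k_3) = 0xF7
s_5 = Round(s_4, k_4) = 0x5C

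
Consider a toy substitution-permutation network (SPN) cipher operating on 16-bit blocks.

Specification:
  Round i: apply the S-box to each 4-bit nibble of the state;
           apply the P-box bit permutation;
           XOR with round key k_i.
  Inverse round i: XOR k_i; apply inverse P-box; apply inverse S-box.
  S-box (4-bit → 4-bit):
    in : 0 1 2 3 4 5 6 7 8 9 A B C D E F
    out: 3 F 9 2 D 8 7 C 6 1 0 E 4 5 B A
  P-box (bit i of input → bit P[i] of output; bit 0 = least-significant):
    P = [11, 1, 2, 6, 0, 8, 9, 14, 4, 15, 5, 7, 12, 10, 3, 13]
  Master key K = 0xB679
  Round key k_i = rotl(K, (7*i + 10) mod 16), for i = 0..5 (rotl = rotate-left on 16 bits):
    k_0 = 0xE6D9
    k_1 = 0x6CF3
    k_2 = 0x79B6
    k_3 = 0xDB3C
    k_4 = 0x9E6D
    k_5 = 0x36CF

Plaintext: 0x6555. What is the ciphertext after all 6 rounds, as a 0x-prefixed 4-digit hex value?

s_0 = plaintext = 0x6555
s_1 = Round(s_0, k_0) = 0xB211
s_2 = Round(s_1, k_1) = 0x032C
s_3 = Round(s_2, k_2) = 0xADB3
s_4 = Round(s_3, k_3) = 0x980E
s_5 = Round(s_4, k_4) = 0x070E
s_6 = Round(s_5, k_5) = 0x2B2C

0x2B2C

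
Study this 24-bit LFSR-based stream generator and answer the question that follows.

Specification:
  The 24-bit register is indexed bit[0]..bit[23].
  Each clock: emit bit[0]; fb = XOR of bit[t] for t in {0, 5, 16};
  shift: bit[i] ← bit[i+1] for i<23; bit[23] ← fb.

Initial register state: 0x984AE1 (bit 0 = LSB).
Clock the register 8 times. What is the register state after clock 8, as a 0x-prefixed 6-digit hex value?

0x2E984A

reg_0 = 0x984AE1
clock 1: out=1, reg = 0x4C2570
clock 2: out=0, reg = 0xA612B8
clock 3: out=0, reg = 0xD3095C
clock 4: out=0, reg = 0xE984AE
clock 5: out=0, reg = 0x74C257
clock 6: out=1, reg = 0xBA612B
clock 7: out=1, reg = 0x5D3095
clock 8: out=1, reg = 0x2E984A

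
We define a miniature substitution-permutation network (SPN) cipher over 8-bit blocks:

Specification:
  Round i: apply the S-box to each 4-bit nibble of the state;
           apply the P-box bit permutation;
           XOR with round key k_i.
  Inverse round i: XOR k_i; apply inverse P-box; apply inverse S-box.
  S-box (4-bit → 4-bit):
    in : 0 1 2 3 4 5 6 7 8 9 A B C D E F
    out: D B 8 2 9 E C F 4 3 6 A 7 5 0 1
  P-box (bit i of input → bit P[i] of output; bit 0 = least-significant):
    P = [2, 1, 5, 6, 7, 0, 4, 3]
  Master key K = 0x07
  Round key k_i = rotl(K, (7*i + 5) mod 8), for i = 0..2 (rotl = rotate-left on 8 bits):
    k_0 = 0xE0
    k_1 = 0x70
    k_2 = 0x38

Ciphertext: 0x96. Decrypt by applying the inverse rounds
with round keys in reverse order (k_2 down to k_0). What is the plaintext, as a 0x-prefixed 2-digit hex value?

0x1F

s_0 = ciphertext = 0x96
s_1 = InvRound(s_0, k_2) = 0x4C
s_2 = InvRound(s_1, k_1) = 0x6D
s_3 = InvRound(s_2, k_0) = 0x1F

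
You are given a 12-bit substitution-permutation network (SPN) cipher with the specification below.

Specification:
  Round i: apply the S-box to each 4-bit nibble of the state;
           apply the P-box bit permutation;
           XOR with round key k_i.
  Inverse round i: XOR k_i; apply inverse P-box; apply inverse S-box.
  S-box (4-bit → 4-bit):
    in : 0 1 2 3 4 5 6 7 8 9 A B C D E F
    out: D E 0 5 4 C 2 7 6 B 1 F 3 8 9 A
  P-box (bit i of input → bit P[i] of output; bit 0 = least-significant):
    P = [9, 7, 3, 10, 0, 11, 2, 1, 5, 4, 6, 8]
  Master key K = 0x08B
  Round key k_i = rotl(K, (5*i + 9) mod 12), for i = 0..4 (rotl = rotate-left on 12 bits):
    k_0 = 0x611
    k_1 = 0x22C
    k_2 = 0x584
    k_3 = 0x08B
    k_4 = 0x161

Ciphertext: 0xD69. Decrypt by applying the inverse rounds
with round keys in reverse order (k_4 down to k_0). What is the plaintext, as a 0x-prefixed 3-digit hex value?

s_0 = ciphertext = 0xD69
s_1 = InvRound(s_0, k_4) = 0x265
s_2 = InvRound(s_1, k_3) = 0x357
s_3 = InvRound(s_2, k_2) = 0x8E9
s_4 = InvRound(s_3, k_1) = 0x47C
s_5 = InvRound(s_4, k_0) = 0x333

0x333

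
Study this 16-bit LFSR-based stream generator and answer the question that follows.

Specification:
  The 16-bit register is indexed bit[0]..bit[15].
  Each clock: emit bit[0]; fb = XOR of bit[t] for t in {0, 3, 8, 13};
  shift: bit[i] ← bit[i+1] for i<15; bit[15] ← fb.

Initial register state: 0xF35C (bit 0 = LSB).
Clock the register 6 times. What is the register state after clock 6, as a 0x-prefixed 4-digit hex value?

reg_0 = 0xF35C
clock 1: out=0, reg = 0xF9AE
clock 2: out=0, reg = 0xFCD7
clock 3: out=1, reg = 0x7E6B
clock 4: out=1, reg = 0xBF35
clock 5: out=1, reg = 0xDF9A
clock 6: out=0, reg = 0x6FCD

0x6FCD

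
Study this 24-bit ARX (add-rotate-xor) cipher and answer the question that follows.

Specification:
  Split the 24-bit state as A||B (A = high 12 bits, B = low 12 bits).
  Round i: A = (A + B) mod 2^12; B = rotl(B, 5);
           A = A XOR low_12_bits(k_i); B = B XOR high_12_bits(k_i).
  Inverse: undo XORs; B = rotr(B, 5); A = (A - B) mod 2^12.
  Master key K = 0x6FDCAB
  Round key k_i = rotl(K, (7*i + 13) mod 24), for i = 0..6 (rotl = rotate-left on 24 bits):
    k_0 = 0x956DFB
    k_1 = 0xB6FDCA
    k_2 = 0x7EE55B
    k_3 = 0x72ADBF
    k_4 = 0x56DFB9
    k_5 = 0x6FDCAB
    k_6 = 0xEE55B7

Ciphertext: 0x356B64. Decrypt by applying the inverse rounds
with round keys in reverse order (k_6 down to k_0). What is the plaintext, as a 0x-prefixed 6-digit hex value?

s_0 = ciphertext = 0x356B64
s_1 = InvRound(s_0, k_6) = 0x6350AC
s_2 = InvRound(s_1, k_5) = 0x1EC8B2
s_3 = InvRound(s_2, k_4) = 0xE67FEE
s_4 = InvRound(s_3, k_3) = 0x192246
s_5 = InvRound(s_4, k_2) = 0x09C42D
s_6 = InvRound(s_5, k_1) = 0xBDC17A
s_7 = InvRound(s_6, k_0) = 0xFE6641

0xFE6641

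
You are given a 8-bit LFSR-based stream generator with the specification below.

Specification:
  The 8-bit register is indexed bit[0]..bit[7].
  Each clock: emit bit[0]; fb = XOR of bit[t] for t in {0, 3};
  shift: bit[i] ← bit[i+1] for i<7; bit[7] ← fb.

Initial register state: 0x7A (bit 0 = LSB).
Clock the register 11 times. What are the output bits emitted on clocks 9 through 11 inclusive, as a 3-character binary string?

101

reg_0 = 0x7A
clock 1: out=0, reg = 0xBD
clock 2: out=1, reg = 0x5E
clock 3: out=0, reg = 0xAF
clock 4: out=1, reg = 0x57
clock 5: out=1, reg = 0xAB
clock 6: out=1, reg = 0x55
clock 7: out=1, reg = 0xAA
clock 8: out=0, reg = 0xD5
clock 9: out=1, reg = 0xEA
clock 10: out=0, reg = 0xF5
clock 11: out=1, reg = 0xFA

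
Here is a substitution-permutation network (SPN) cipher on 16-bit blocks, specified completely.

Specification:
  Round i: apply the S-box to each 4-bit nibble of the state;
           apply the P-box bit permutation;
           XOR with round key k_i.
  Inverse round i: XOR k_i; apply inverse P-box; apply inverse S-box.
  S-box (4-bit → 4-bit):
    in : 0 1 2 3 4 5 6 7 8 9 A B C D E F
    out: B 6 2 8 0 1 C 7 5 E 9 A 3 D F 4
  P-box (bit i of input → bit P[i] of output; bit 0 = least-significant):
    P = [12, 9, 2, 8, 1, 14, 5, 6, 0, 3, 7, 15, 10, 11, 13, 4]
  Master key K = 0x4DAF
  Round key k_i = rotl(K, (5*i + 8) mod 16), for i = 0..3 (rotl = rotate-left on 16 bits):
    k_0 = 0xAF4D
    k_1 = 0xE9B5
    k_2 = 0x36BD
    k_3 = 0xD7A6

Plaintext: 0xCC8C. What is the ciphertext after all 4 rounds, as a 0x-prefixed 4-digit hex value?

s_0 = plaintext = 0xCC8C
s_1 = Round(s_0, k_0) = 0xB166
s_2 = Round(s_1, k_1) = 0xE049
s_3 = Round(s_2, k_2) = 0x99A0
s_4 = Round(s_3, k_3) = 0x6C7C

0x6C7C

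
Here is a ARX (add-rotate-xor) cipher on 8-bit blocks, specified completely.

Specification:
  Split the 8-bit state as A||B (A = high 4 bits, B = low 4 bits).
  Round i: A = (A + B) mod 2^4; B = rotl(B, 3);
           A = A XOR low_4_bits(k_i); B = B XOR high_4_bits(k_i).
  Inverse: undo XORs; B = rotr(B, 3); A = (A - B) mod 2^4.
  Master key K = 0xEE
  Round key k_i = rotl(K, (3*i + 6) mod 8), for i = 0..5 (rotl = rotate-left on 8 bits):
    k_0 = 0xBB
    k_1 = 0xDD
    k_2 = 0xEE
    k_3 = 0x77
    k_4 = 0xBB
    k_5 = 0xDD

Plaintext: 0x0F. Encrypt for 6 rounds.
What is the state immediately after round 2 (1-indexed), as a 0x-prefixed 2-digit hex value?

0x5F

s_0 = plaintext = 0x0F
s_1 = Round(s_0, k_0) = 0x44
s_2 = Round(s_1, k_1) = 0x5F
s_3 = Round(s_2, k_2) = 0xA1
s_4 = Round(s_3, k_3) = 0xCF
s_5 = Round(s_4, k_4) = 0x04
s_6 = Round(s_5, k_5) = 0x9F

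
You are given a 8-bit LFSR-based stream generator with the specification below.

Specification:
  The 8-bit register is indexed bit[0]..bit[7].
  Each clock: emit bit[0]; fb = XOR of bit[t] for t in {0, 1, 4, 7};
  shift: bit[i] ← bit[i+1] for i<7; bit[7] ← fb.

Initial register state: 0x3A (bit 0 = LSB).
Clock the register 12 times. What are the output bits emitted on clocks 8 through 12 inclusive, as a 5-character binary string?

reg_0 = 0x3A
clock 1: out=0, reg = 0x1D
clock 2: out=1, reg = 0x0E
clock 3: out=0, reg = 0x87
clock 4: out=1, reg = 0xC3
clock 5: out=1, reg = 0xE1
clock 6: out=1, reg = 0x70
clock 7: out=0, reg = 0xB8
clock 8: out=0, reg = 0x5C
clock 9: out=0, reg = 0xAE
clock 10: out=0, reg = 0x57
clock 11: out=1, reg = 0xAB
clock 12: out=1, reg = 0xD5

00011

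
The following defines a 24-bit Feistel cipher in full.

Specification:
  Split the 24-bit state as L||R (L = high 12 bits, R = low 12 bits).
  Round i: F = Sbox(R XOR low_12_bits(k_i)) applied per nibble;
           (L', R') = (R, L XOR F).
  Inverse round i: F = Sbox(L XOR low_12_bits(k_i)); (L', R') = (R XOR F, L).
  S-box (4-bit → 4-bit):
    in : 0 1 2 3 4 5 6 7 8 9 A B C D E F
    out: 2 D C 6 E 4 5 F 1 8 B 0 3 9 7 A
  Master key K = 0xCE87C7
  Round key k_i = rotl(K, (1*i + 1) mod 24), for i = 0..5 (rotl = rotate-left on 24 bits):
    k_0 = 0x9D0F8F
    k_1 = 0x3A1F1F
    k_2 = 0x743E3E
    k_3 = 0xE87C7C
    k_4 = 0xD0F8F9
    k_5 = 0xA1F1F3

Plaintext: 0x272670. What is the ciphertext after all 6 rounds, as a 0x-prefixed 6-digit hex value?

0xE82CFA

s_0 = plaintext = 0x272670
s_1 = Round(s_0, k_0) = 0x670AD8
s_2 = Round(s_1, k_1) = 0xAD824F
s_3 = Round(s_2, k_2) = 0x24F925
s_4 = Round(s_3, k_3) = 0x925607
s_5 = Round(s_4, k_4) = 0x607E82
s_6 = Round(s_5, k_5) = 0xE82CFA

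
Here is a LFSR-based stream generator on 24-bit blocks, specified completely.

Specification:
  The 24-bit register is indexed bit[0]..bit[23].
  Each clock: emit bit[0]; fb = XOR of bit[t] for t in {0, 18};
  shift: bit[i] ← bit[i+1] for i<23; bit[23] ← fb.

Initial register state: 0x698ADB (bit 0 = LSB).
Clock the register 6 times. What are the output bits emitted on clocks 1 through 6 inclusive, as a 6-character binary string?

reg_0 = 0x698ADB
clock 1: out=1, reg = 0xB4C56D
clock 2: out=1, reg = 0x5A62B6
clock 3: out=0, reg = 0x2D315B
clock 4: out=1, reg = 0x1698AD
clock 5: out=1, reg = 0x0B4C56
clock 6: out=0, reg = 0x05A62B

110110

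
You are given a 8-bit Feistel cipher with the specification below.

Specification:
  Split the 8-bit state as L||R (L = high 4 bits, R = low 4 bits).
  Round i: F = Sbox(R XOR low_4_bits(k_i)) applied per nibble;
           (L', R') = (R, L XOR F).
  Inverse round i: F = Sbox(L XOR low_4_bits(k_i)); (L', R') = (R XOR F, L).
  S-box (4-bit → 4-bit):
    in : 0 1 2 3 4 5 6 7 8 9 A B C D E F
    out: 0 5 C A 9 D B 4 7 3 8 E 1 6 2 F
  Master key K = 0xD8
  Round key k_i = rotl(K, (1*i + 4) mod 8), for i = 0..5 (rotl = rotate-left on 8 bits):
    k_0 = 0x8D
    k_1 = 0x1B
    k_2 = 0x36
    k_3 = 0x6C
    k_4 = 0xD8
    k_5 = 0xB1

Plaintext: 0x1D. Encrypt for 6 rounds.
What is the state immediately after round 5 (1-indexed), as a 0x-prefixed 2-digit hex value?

s_0 = plaintext = 0x1D
s_1 = Round(s_0, k_0) = 0xD1
s_2 = Round(s_1, k_1) = 0x15
s_3 = Round(s_2, k_2) = 0x5B
s_4 = Round(s_3, k_3) = 0xB1
s_5 = Round(s_4, k_4) = 0x18
s_6 = Round(s_5, k_5) = 0x82

0x18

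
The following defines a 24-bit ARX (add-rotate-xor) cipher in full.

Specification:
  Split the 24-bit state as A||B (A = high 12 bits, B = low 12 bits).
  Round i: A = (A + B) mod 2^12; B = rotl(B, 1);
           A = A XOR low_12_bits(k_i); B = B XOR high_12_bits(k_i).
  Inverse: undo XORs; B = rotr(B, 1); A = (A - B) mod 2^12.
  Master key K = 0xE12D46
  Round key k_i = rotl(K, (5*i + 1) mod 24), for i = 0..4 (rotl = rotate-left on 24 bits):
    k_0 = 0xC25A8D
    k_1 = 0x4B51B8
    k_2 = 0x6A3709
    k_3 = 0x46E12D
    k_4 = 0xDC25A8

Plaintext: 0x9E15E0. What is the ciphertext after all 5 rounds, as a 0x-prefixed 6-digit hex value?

0x6EE46E

s_0 = plaintext = 0x9E15E0
s_1 = Round(s_0, k_0) = 0x54C7E5
s_2 = Round(s_1, k_1) = 0xC89B7F
s_3 = Round(s_2, k_2) = 0xF0105C
s_4 = Round(s_3, k_3) = 0xE704D6
s_5 = Round(s_4, k_4) = 0x6EE46E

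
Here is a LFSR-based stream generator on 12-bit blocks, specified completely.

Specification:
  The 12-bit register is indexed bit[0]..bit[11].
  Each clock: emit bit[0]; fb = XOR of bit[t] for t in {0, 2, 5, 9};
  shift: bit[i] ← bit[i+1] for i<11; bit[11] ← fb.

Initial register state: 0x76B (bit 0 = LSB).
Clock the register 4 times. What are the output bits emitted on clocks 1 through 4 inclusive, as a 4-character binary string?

1101

reg_0 = 0x76B
clock 1: out=1, reg = 0xBB5
clock 2: out=1, reg = 0x5DA
clock 3: out=0, reg = 0x2ED
clock 4: out=1, reg = 0x176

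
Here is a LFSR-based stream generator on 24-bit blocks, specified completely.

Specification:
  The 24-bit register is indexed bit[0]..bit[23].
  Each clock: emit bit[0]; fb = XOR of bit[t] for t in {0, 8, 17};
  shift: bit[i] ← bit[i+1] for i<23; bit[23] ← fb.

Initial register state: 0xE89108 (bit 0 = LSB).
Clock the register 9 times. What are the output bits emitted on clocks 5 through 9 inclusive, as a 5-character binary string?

reg_0 = 0xE89108
clock 1: out=0, reg = 0xF44884
clock 2: out=0, reg = 0x7A2442
clock 3: out=0, reg = 0xBD1221
clock 4: out=1, reg = 0xDE8910
clock 5: out=0, reg = 0x6F4488
clock 6: out=0, reg = 0xB7A244
clock 7: out=0, reg = 0xDBD122
clock 8: out=0, reg = 0x6DE891
clock 9: out=1, reg = 0xB6F448

00001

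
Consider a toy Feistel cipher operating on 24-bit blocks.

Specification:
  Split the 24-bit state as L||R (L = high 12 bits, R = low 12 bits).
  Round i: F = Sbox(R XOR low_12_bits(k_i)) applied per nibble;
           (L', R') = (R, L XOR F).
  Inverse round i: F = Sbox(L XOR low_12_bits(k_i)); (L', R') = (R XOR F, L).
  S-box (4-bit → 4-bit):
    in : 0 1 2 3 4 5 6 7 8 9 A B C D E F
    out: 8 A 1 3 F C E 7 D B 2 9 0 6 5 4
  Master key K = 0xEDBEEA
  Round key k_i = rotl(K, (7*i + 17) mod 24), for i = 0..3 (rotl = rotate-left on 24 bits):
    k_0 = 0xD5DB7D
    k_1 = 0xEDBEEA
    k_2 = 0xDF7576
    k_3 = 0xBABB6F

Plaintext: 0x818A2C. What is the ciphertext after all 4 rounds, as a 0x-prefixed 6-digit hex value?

0x635CD3

s_0 = plaintext = 0x818A2C
s_1 = Round(s_0, k_0) = 0xA2C2D2
s_2 = Round(s_1, k_1) = 0x2D2A11
s_3 = Round(s_2, k_2) = 0xA11635
s_4 = Round(s_3, k_3) = 0x635CD3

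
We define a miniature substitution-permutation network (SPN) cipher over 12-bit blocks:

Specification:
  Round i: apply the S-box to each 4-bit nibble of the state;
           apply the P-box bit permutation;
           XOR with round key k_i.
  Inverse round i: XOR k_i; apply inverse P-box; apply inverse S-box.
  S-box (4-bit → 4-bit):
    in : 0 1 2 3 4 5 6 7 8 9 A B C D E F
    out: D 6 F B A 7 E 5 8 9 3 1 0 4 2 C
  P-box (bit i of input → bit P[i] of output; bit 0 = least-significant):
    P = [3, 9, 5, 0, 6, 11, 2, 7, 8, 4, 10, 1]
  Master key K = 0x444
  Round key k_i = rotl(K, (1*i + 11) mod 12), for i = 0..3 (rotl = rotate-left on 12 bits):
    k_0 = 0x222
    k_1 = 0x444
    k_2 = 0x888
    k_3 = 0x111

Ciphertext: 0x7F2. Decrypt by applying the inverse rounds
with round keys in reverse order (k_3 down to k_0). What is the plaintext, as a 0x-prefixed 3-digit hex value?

0x19B

s_0 = ciphertext = 0x7F2
s_1 = InvRound(s_0, k_3) = 0xF96
s_2 = InvRound(s_1, k_2) = 0x2DA
s_3 = InvRound(s_2, k_1) = 0x6FA
s_4 = InvRound(s_3, k_0) = 0x19B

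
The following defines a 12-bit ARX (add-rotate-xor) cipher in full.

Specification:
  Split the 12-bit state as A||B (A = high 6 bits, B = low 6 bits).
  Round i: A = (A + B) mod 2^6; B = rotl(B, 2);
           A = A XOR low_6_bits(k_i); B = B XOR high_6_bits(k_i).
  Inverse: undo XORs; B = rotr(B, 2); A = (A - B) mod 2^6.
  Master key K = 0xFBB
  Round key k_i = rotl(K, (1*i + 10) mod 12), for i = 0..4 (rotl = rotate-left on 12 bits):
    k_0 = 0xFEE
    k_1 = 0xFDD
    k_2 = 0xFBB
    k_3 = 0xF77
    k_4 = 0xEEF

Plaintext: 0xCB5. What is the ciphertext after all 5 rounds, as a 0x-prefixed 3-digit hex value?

0xD3E

s_0 = plaintext = 0xCB5
s_1 = Round(s_0, k_0) = 0x268
s_2 = Round(s_1, k_1) = 0xB1D
s_3 = Round(s_2, k_2) = 0xC8B
s_4 = Round(s_3, k_3) = 0x291
s_5 = Round(s_4, k_4) = 0xD3E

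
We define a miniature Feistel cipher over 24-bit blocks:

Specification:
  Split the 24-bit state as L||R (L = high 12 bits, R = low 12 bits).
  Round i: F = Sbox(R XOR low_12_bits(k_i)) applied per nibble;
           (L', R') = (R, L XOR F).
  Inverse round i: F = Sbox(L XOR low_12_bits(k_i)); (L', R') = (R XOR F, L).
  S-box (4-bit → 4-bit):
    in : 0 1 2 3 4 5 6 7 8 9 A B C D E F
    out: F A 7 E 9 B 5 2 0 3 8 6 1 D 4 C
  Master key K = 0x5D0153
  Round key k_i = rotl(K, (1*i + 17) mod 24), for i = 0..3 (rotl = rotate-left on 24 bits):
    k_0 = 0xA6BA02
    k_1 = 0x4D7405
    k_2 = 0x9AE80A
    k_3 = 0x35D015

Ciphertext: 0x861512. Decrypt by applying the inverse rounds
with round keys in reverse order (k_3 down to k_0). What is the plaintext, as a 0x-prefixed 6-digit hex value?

0xE66F3F

s_0 = ciphertext = 0x861512
s_1 = InvRound(s_0, k_3) = 0x53B861
s_2 = InvRound(s_1, k_2) = 0x58B53B
s_3 = InvRound(s_2, k_1) = 0xF3F58B
s_4 = InvRound(s_3, k_0) = 0xE66F3F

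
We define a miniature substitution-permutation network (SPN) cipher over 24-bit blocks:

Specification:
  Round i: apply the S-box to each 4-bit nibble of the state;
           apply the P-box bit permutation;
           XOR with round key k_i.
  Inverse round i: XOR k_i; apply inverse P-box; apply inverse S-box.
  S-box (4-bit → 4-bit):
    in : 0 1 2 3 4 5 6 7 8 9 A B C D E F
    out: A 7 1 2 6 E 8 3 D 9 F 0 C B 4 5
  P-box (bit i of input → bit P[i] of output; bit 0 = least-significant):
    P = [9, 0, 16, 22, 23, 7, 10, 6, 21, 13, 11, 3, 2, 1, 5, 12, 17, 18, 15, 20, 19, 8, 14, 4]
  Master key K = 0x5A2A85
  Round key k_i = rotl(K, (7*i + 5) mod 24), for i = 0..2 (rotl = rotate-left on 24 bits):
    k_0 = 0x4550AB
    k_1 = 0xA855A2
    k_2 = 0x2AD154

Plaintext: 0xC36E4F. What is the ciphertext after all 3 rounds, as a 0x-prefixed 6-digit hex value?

s_0 = plaintext = 0xC36E4F
s_1 = Round(s_0, k_0) = 0x400E3B
s_2 = Round(s_1, k_1) = 0xBC0C20
s_3 = Round(s_2, k_2) = 0xFA495F

0xFA495F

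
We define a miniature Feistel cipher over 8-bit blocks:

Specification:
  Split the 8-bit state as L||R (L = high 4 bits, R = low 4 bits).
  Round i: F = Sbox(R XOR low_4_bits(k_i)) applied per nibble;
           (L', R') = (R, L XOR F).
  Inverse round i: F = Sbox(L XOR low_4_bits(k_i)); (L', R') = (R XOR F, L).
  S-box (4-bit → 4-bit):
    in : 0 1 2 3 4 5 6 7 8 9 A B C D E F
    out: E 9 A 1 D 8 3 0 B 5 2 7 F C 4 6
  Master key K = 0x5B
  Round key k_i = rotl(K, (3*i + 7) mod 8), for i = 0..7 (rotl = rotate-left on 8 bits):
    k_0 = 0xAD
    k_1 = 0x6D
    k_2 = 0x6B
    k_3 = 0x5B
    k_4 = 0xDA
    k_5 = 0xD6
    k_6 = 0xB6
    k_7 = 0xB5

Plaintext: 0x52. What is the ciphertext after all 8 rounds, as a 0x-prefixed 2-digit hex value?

0x7F

s_0 = plaintext = 0x52
s_1 = Round(s_0, k_0) = 0x23
s_2 = Round(s_1, k_1) = 0x36
s_3 = Round(s_2, k_2) = 0x6F
s_4 = Round(s_3, k_3) = 0xFB
s_5 = Round(s_4, k_4) = 0xB6
s_6 = Round(s_5, k_5) = 0x65
s_7 = Round(s_6, k_6) = 0x57
s_8 = Round(s_7, k_7) = 0x7F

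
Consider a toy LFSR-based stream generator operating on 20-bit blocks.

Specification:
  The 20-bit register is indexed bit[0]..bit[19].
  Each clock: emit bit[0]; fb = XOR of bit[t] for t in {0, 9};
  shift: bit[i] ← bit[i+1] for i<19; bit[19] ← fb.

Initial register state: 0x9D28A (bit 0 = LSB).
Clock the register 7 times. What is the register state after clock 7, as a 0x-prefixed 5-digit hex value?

0xC73A5

reg_0 = 0x9D28A
clock 1: out=0, reg = 0xCE945
clock 2: out=1, reg = 0xE74A2
clock 3: out=0, reg = 0x73A51
clock 4: out=1, reg = 0x39D28
clock 5: out=0, reg = 0x1CE94
clock 6: out=0, reg = 0x8E74A
clock 7: out=0, reg = 0xC73A5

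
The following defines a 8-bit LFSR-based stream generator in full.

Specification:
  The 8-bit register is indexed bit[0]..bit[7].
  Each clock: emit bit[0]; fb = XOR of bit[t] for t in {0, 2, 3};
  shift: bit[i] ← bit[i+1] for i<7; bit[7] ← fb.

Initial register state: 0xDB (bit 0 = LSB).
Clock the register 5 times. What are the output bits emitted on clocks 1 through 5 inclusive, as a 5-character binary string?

reg_0 = 0xDB
clock 1: out=1, reg = 0x6D
clock 2: out=1, reg = 0xB6
clock 3: out=0, reg = 0xDB
clock 4: out=1, reg = 0x6D
clock 5: out=1, reg = 0xB6

11011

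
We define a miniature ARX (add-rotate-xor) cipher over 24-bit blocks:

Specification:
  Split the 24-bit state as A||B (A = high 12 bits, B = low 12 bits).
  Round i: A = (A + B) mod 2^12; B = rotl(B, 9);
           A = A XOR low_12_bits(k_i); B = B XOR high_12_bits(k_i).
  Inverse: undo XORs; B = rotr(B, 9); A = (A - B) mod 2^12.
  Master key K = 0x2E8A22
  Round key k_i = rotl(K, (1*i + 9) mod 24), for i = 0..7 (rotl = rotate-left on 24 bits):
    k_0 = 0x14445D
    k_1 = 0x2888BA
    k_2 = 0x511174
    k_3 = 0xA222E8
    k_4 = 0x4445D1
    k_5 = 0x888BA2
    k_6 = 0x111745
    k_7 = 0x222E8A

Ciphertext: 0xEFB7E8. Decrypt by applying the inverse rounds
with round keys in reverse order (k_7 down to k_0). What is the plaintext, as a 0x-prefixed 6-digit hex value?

0xD0F742

s_0 = ciphertext = 0xEFB7E8
s_1 = InvRound(s_0, k_7) = 0x21FE52
s_2 = InvRound(s_1, k_6) = 0xB3BA1F
s_3 = InvRound(s_2, k_5) = 0xBE04B9
s_4 = InvRound(s_3, k_4) = 0x6497E8
s_5 = InvRound(s_4, k_3) = 0x64BE56
s_6 = InvRound(s_5, k_2) = 0xD02A3D
s_7 = InvRound(s_6, k_1) = 0x00C5AC
s_8 = InvRound(s_7, k_0) = 0xD0F742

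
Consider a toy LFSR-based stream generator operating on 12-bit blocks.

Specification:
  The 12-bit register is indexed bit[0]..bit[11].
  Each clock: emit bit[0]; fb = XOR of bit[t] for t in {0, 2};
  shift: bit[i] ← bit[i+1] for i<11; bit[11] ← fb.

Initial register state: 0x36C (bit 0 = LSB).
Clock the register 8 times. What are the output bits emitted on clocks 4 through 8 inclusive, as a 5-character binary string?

reg_0 = 0x36C
clock 1: out=0, reg = 0x9B6
clock 2: out=0, reg = 0xCDB
clock 3: out=1, reg = 0xE6D
clock 4: out=1, reg = 0x736
clock 5: out=0, reg = 0xB9B
clock 6: out=1, reg = 0xDCD
clock 7: out=1, reg = 0x6E6
clock 8: out=0, reg = 0xB73

10110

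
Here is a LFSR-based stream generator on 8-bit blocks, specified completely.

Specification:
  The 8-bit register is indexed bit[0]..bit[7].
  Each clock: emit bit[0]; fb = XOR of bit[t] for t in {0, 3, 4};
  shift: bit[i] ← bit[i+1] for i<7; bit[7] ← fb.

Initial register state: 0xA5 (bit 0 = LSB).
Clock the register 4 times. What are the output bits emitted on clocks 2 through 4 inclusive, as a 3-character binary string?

010

reg_0 = 0xA5
clock 1: out=1, reg = 0xD2
clock 2: out=0, reg = 0xE9
clock 3: out=1, reg = 0x74
clock 4: out=0, reg = 0xBA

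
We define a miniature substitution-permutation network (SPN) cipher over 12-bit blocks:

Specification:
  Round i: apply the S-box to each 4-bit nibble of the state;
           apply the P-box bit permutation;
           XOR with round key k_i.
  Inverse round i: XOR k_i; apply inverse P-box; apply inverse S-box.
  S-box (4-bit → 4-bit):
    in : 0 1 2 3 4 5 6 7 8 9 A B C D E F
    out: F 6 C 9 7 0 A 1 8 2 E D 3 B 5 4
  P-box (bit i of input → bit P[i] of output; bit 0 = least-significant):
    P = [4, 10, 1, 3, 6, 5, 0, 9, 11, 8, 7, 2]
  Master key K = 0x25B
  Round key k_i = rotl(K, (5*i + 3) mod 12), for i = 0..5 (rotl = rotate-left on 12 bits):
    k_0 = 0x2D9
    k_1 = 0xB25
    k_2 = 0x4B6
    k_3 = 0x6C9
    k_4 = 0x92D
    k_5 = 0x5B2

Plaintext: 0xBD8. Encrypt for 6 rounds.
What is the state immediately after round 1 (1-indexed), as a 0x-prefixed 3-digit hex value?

s_0 = plaintext = 0xBD8
s_1 = Round(s_0, k_0) = 0x835
s_2 = Round(s_1, k_1) = 0x961
s_3 = Round(s_2, k_2) = 0x394
s_4 = Round(s_3, k_3) = 0xAFF
s_5 = Round(s_4, k_4) = 0x8AA
s_6 = Round(s_5, k_5) = 0x39D

0x835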